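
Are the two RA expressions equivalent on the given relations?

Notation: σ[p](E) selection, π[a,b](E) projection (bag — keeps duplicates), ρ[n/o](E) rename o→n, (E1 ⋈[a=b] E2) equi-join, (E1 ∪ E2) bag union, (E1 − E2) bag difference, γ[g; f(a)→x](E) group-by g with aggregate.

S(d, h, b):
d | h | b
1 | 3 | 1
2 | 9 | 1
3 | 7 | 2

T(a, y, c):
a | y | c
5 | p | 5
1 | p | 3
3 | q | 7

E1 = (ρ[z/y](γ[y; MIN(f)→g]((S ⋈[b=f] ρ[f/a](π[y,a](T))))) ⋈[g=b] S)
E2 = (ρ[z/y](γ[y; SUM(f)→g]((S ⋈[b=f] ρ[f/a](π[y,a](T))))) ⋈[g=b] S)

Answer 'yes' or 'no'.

E1 per-node cardinality:
  S → 3
  T → 3
  π[y,a](T) → 3
  ρ[f/a](π[y,a](T)) → 3
  (S ⋈[b=f] ρ[f/a](π[y,a](T))) → 2
  γ[y; MIN(f)→g]((S ⋈[b=f] ρ[f/a](π[y,a](T)))) → 1
  ρ[z/y](γ[y; MIN(f)→g]((S ⋈[b=f] ρ[f/a](π[y,a](T))))) → 1
  S → 3
  (ρ[z/y](γ[y; MIN(f)→g]((S ⋈[b=f] ρ[f/a](π[y,a](T))))) ⋈[g=b] S) → 2
E2 per-node cardinality:
  S → 3
  T → 3
  π[y,a](T) → 3
  ρ[f/a](π[y,a](T)) → 3
  (S ⋈[b=f] ρ[f/a](π[y,a](T))) → 2
  γ[y; SUM(f)→g]((S ⋈[b=f] ρ[f/a](π[y,a](T)))) → 1
  ρ[z/y](γ[y; SUM(f)→g]((S ⋈[b=f] ρ[f/a](π[y,a](T))))) → 1
  S → 3
  (ρ[z/y](γ[y; SUM(f)→g]((S ⋈[b=f] ρ[f/a](π[y,a](T))))) ⋈[g=b] S) → 1

E1 result:
z | g | d | h | b
p | 1 | 1 | 3 | 1
p | 1 | 2 | 9 | 1
E2 result:
z | g | d | h | b
p | 2 | 3 | 7 | 2
Witness: ('p', 1, 2, 9, 1) appears 1× in E1 but 0× in E2.

no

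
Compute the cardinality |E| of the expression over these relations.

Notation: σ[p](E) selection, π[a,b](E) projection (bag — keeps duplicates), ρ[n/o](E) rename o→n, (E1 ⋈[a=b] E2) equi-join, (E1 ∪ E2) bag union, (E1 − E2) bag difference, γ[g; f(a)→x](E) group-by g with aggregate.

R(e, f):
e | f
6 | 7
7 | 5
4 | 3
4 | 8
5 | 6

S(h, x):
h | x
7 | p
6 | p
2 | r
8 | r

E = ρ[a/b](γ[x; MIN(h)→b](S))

Stepwise |·|:
  S → 4
  γ[x; MIN(h)→b](S) → 2
  ρ[a/b](γ[x; MIN(h)→b](S)) → 2

|E| = 2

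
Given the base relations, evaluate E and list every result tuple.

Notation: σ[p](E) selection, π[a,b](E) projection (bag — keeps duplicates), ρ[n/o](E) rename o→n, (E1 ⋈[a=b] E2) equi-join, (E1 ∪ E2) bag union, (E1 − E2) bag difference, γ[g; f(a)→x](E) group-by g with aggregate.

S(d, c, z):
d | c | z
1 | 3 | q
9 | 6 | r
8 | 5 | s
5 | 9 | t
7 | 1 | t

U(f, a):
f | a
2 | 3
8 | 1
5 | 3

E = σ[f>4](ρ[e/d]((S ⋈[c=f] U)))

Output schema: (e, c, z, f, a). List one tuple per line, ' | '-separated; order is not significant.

Stepwise |·|:
  S → 5
  U → 3
  (S ⋈[c=f] U) → 1
  ρ[e/d]((S ⋈[c=f] U)) → 1
  σ[f>4](ρ[e/d]((S ⋈[c=f] U))) → 1

== RESULT ==
e | c | z | f | a
8 | 5 | s | 5 | 3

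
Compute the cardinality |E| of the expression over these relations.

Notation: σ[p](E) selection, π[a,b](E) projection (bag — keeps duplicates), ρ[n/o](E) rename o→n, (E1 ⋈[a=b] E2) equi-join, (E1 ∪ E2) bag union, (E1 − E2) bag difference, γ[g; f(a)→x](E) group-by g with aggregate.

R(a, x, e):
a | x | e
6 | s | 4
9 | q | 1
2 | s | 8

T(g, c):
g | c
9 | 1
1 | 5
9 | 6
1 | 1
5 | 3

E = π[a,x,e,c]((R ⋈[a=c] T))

Row counts bottom-up:
  R → 3
  T → 5
  (R ⋈[a=c] T) → 1
  π[a,x,e,c]((R ⋈[a=c] T)) → 1

|E| = 1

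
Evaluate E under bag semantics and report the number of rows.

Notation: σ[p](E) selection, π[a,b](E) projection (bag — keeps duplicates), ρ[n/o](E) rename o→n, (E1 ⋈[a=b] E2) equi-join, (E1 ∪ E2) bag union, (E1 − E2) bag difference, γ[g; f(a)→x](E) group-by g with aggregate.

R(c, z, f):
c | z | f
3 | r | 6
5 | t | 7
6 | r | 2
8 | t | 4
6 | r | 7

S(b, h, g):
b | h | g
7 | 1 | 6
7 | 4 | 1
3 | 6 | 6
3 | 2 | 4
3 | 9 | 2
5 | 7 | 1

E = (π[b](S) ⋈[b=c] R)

Subexpression sizes:
  S → 6
  π[b](S) → 6
  R → 5
  (π[b](S) ⋈[b=c] R) → 4

|E| = 4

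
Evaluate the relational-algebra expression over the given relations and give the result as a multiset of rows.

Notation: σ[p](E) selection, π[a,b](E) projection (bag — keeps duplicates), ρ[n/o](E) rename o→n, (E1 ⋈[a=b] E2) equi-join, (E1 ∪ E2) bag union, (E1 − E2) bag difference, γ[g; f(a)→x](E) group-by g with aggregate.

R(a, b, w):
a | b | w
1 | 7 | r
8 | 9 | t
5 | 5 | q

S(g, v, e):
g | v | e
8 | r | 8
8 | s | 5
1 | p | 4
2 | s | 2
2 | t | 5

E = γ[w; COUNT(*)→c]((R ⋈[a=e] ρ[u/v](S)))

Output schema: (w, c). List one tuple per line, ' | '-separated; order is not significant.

Per-node cardinality:
  R → 3
  S → 5
  ρ[u/v](S) → 5
  (R ⋈[a=e] ρ[u/v](S)) → 3
  γ[w; COUNT(*)→c]((R ⋈[a=e] ρ[u/v](S))) → 2

== RESULT ==
w | c
q | 2
t | 1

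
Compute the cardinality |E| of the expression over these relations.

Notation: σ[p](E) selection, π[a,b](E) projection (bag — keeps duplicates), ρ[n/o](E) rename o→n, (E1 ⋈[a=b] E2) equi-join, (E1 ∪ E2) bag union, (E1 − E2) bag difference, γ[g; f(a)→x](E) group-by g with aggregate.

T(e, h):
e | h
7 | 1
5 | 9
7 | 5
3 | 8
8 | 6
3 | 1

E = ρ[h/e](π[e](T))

Stepwise |·|:
  T → 6
  π[e](T) → 6
  ρ[h/e](π[e](T)) → 6

|E| = 6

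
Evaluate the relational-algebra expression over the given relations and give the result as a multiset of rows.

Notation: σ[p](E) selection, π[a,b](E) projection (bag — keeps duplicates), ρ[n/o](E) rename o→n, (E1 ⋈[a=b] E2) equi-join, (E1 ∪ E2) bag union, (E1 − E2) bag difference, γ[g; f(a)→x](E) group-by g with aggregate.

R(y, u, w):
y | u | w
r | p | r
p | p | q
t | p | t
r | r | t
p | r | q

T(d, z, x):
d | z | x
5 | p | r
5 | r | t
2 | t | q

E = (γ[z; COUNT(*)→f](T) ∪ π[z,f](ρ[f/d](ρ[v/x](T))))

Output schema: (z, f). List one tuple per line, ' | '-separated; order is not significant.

Per-node cardinality:
  T → 3
  γ[z; COUNT(*)→f](T) → 3
  T → 3
  ρ[v/x](T) → 3
  ρ[f/d](ρ[v/x](T)) → 3
  π[z,f](ρ[f/d](ρ[v/x](T))) → 3
  (γ[z; COUNT(*)→f](T) ∪ π[z,f](ρ[f/d](ρ[v/x](T)))) → 6

== RESULT ==
z | f
p | 1
p | 5
r | 1
r | 5
t | 1
t | 2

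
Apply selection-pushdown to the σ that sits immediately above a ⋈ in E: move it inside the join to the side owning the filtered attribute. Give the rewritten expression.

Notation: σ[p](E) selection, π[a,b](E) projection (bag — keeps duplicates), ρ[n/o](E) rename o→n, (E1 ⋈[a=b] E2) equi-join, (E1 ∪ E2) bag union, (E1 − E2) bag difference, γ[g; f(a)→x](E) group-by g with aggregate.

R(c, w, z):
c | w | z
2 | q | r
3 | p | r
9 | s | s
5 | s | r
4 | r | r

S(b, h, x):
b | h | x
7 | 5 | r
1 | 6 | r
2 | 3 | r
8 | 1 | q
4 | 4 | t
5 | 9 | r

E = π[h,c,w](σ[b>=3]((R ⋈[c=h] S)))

σ filters on b, owned by the right side.
E' = π[h,c,w]((R ⋈[c=h] σ[b>=3](S)))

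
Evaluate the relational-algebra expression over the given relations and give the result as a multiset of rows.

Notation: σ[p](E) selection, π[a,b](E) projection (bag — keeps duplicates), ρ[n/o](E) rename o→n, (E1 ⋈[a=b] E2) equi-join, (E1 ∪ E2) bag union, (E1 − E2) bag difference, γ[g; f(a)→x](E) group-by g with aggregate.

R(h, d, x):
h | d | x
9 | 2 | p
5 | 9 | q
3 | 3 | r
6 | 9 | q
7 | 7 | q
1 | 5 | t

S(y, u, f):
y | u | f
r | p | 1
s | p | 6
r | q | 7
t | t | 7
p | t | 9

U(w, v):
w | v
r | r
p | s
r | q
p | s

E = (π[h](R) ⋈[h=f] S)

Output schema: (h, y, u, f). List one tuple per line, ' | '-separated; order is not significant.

Row counts bottom-up:
  R → 6
  π[h](R) → 6
  S → 5
  (π[h](R) ⋈[h=f] S) → 5

== RESULT ==
h | y | u | f
1 | r | p | 1
6 | s | p | 6
7 | r | q | 7
7 | t | t | 7
9 | p | t | 9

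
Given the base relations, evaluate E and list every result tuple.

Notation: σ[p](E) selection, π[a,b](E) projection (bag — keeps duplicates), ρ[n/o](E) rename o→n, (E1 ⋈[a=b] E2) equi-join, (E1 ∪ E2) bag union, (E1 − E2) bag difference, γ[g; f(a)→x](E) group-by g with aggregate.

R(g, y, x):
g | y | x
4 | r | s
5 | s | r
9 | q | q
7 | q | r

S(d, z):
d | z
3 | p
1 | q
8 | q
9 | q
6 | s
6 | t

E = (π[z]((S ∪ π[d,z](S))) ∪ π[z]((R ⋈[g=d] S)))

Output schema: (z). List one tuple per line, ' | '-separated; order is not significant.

Per-node cardinality:
  S → 6
  S → 6
  π[d,z](S) → 6
  (S ∪ π[d,z](S)) → 12
  π[z]((S ∪ π[d,z](S))) → 12
  R → 4
  S → 6
  (R ⋈[g=d] S) → 1
  π[z]((R ⋈[g=d] S)) → 1
  (π[z]((S ∪ π[d,z](S))) ∪ π[z]((R ⋈[g=d] S))) → 13

== RESULT ==
z
p
p
q
q
q
q
q
q
q
s
s
t
t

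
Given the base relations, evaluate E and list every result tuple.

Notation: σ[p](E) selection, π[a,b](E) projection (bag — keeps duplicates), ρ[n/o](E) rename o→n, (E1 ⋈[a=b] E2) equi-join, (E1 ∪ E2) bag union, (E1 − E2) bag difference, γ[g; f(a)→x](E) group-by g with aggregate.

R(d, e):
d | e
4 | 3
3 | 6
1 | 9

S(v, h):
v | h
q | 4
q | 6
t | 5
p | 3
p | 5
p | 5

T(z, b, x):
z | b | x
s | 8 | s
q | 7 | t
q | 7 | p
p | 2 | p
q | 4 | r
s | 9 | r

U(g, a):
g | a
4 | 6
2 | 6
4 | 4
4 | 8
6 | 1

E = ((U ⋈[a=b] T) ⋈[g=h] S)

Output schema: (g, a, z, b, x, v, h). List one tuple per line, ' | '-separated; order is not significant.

Row counts bottom-up:
  U → 5
  T → 6
  (U ⋈[a=b] T) → 2
  S → 6
  ((U ⋈[a=b] T) ⋈[g=h] S) → 2

== RESULT ==
g | a | z | b | x | v | h
4 | 4 | q | 4 | r | q | 4
4 | 8 | s | 8 | s | q | 4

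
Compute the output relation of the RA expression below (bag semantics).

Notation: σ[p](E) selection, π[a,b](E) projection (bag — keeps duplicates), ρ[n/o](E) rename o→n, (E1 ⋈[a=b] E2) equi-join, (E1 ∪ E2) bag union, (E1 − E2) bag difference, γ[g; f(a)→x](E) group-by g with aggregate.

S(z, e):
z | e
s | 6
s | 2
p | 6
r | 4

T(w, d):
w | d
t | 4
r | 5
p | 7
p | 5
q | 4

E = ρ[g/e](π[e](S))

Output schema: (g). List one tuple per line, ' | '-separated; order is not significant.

Per-node cardinality:
  S → 4
  π[e](S) → 4
  ρ[g/e](π[e](S)) → 4

== RESULT ==
g
2
4
6
6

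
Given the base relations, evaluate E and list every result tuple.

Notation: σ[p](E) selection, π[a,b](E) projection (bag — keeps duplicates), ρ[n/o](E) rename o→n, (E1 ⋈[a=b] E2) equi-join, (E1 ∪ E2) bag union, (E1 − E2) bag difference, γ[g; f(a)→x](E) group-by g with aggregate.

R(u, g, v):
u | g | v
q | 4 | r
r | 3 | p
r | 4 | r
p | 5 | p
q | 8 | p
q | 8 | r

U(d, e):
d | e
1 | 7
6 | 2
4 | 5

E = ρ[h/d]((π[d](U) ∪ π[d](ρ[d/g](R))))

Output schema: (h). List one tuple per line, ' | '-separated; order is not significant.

Subexpression sizes:
  U → 3
  π[d](U) → 3
  R → 6
  ρ[d/g](R) → 6
  π[d](ρ[d/g](R)) → 6
  (π[d](U) ∪ π[d](ρ[d/g](R))) → 9
  ρ[h/d]((π[d](U) ∪ π[d](ρ[d/g](R)))) → 9

== RESULT ==
h
1
3
4
4
4
5
6
8
8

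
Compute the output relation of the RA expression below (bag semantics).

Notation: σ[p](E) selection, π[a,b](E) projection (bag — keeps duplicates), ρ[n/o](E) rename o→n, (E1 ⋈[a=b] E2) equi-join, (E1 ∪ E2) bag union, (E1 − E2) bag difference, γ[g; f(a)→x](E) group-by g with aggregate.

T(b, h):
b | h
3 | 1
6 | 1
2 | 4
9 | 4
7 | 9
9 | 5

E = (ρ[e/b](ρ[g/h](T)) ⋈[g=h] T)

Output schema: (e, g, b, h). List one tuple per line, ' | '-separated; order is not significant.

Stepwise |·|:
  T → 6
  ρ[g/h](T) → 6
  ρ[e/b](ρ[g/h](T)) → 6
  T → 6
  (ρ[e/b](ρ[g/h](T)) ⋈[g=h] T) → 10

== RESULT ==
e | g | b | h
2 | 4 | 2 | 4
2 | 4 | 9 | 4
3 | 1 | 3 | 1
3 | 1 | 6 | 1
6 | 1 | 3 | 1
6 | 1 | 6 | 1
7 | 9 | 7 | 9
9 | 4 | 2 | 4
9 | 4 | 9 | 4
9 | 5 | 9 | 5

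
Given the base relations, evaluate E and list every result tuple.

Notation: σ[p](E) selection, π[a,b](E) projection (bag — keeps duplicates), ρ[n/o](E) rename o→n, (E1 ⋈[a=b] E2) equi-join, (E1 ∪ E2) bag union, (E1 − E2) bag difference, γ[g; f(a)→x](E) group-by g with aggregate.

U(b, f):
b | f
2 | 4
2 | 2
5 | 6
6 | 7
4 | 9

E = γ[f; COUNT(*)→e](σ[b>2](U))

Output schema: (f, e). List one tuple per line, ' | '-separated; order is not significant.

Row counts bottom-up:
  U → 5
  σ[b>2](U) → 3
  γ[f; COUNT(*)→e](σ[b>2](U)) → 3

== RESULT ==
f | e
6 | 1
7 | 1
9 | 1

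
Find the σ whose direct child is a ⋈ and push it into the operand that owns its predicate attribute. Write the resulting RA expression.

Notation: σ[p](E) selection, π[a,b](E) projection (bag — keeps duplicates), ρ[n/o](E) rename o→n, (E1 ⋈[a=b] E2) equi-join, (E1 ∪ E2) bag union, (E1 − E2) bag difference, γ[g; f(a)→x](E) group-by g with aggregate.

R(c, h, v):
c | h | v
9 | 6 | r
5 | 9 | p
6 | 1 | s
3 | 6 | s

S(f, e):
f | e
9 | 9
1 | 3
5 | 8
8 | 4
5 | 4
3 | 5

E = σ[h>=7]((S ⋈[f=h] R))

σ filters on h, owned by the right side.
E' = (S ⋈[f=h] σ[h>=7](R))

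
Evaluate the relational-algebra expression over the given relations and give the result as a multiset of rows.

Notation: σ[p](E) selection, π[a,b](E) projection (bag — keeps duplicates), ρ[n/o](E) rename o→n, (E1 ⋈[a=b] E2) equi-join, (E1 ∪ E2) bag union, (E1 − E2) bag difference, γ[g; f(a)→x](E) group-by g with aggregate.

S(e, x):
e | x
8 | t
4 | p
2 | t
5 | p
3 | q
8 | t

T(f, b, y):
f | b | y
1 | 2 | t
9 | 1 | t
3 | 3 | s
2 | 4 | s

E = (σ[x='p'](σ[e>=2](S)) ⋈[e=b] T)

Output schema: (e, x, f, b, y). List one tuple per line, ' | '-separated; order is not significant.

Row counts bottom-up:
  S → 6
  σ[e>=2](S) → 6
  σ[x='p'](σ[e>=2](S)) → 2
  T → 4
  (σ[x='p'](σ[e>=2](S)) ⋈[e=b] T) → 1

== RESULT ==
e | x | f | b | y
4 | p | 2 | 4 | s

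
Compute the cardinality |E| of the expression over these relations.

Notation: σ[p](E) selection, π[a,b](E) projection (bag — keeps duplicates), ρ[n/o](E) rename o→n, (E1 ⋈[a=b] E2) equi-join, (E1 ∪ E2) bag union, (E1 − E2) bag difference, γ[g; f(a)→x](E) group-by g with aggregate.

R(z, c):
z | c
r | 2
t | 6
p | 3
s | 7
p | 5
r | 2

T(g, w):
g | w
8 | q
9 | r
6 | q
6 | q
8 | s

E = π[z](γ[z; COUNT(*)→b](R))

Per-node cardinality:
  R → 6
  γ[z; COUNT(*)→b](R) → 4
  π[z](γ[z; COUNT(*)→b](R)) → 4

|E| = 4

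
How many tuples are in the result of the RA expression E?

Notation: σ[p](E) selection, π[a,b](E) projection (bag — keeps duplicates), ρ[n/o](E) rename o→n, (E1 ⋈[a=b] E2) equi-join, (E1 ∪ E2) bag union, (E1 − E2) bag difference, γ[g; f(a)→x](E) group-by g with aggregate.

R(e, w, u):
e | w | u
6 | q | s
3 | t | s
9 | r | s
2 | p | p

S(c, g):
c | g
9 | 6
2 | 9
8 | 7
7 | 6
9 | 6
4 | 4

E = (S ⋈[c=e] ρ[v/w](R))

Per-node cardinality:
  S → 6
  R → 4
  ρ[v/w](R) → 4
  (S ⋈[c=e] ρ[v/w](R)) → 3

|E| = 3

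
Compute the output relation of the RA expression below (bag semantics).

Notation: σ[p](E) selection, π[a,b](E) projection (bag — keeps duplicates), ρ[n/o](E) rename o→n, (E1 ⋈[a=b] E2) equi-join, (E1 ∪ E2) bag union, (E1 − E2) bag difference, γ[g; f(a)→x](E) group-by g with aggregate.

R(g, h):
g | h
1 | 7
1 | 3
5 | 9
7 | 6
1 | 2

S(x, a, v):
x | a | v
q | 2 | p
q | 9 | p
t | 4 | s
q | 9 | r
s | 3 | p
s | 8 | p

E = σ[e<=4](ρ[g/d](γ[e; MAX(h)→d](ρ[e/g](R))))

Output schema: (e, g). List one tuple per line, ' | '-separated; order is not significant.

Stepwise |·|:
  R → 5
  ρ[e/g](R) → 5
  γ[e; MAX(h)→d](ρ[e/g](R)) → 3
  ρ[g/d](γ[e; MAX(h)→d](ρ[e/g](R))) → 3
  σ[e<=4](ρ[g/d](γ[e; MAX(h)→d](ρ[e/g](R)))) → 1

== RESULT ==
e | g
1 | 7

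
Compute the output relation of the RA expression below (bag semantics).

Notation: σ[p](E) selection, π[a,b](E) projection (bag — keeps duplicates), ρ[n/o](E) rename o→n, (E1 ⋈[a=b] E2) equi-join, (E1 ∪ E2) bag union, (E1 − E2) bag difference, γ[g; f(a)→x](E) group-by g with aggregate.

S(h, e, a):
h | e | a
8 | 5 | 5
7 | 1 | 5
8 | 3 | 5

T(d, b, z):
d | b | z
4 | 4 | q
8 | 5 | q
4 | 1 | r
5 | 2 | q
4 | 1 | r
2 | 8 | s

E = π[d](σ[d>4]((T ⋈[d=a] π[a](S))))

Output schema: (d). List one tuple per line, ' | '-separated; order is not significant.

Subexpression sizes:
  T → 6
  S → 3
  π[a](S) → 3
  (T ⋈[d=a] π[a](S)) → 3
  σ[d>4]((T ⋈[d=a] π[a](S))) → 3
  π[d](σ[d>4]((T ⋈[d=a] π[a](S)))) → 3

== RESULT ==
d
5
5
5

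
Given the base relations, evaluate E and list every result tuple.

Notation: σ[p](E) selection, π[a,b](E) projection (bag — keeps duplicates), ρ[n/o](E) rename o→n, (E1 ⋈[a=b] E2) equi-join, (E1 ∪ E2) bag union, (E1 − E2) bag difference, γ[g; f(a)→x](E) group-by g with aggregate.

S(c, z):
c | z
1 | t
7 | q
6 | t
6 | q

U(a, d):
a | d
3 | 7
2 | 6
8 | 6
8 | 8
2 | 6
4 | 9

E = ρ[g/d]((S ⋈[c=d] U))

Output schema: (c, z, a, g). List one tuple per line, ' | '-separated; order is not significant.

Stepwise |·|:
  S → 4
  U → 6
  (S ⋈[c=d] U) → 7
  ρ[g/d]((S ⋈[c=d] U)) → 7

== RESULT ==
c | z | a | g
6 | q | 2 | 6
6 | q | 2 | 6
6 | q | 8 | 6
6 | t | 2 | 6
6 | t | 2 | 6
6 | t | 8 | 6
7 | q | 3 | 7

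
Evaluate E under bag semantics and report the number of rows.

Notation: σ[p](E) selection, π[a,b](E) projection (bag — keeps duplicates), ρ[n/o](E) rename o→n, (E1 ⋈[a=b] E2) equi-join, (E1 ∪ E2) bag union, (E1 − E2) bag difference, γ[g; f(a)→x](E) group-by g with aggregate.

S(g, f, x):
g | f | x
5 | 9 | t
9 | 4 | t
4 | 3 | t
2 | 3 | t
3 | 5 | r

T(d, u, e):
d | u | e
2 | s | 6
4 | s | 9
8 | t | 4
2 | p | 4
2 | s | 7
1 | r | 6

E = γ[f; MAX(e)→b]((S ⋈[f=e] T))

Row counts bottom-up:
  S → 5
  T → 6
  (S ⋈[f=e] T) → 3
  γ[f; MAX(e)→b]((S ⋈[f=e] T)) → 2

|E| = 2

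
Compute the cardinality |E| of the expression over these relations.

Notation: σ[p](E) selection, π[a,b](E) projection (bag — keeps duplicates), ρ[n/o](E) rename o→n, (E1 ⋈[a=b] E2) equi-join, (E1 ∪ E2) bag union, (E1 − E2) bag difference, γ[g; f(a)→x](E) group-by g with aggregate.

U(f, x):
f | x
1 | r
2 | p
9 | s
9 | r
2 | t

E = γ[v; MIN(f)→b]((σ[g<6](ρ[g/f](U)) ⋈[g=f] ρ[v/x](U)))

Subexpression sizes:
  U → 5
  ρ[g/f](U) → 5
  σ[g<6](ρ[g/f](U)) → 3
  U → 5
  ρ[v/x](U) → 5
  (σ[g<6](ρ[g/f](U)) ⋈[g=f] ρ[v/x](U)) → 5
  γ[v; MIN(f)→b]((σ[g<6](ρ[g/f](U)) ⋈[g=f] ρ[v/x](U))) → 3

|E| = 3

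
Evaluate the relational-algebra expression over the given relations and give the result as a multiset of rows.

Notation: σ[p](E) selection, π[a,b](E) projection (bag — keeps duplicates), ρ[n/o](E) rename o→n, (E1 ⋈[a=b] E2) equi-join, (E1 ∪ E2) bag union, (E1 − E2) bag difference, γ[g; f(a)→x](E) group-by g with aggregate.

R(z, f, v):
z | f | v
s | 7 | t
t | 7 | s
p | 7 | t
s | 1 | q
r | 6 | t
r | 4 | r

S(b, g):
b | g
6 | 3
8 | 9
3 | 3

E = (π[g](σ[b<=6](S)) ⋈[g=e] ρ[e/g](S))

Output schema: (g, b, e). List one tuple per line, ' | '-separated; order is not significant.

Per-node cardinality:
  S → 3
  σ[b<=6](S) → 2
  π[g](σ[b<=6](S)) → 2
  S → 3
  ρ[e/g](S) → 3
  (π[g](σ[b<=6](S)) ⋈[g=e] ρ[e/g](S)) → 4

== RESULT ==
g | b | e
3 | 3 | 3
3 | 3 | 3
3 | 6 | 3
3 | 6 | 3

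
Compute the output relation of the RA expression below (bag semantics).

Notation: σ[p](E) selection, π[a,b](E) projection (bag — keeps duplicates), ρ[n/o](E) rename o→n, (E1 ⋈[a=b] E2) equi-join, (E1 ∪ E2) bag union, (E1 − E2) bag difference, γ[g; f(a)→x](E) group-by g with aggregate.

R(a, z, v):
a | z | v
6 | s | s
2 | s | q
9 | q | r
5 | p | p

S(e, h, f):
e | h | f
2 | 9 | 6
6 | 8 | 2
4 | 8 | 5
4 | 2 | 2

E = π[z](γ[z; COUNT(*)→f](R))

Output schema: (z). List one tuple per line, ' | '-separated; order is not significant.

Per-node cardinality:
  R → 4
  γ[z; COUNT(*)→f](R) → 3
  π[z](γ[z; COUNT(*)→f](R)) → 3

== RESULT ==
z
p
q
s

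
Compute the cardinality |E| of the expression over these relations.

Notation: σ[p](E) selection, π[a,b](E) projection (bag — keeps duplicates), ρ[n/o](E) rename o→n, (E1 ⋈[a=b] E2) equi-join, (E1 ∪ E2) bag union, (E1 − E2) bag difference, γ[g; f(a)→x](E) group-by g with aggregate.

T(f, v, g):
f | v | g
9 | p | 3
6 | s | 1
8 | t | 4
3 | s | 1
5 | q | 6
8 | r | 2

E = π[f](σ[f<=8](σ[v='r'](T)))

Per-node cardinality:
  T → 6
  σ[v='r'](T) → 1
  σ[f<=8](σ[v='r'](T)) → 1
  π[f](σ[f<=8](σ[v='r'](T))) → 1

|E| = 1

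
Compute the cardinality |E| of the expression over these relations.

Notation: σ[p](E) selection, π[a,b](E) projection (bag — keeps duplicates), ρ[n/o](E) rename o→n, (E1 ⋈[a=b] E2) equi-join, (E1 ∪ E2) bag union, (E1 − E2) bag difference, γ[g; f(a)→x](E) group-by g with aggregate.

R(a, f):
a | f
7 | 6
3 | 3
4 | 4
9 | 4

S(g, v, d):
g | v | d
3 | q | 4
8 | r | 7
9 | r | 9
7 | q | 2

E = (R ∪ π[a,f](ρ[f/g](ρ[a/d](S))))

Row counts bottom-up:
  R → 4
  S → 4
  ρ[a/d](S) → 4
  ρ[f/g](ρ[a/d](S)) → 4
  π[a,f](ρ[f/g](ρ[a/d](S))) → 4
  (R ∪ π[a,f](ρ[f/g](ρ[a/d](S)))) → 8

|E| = 8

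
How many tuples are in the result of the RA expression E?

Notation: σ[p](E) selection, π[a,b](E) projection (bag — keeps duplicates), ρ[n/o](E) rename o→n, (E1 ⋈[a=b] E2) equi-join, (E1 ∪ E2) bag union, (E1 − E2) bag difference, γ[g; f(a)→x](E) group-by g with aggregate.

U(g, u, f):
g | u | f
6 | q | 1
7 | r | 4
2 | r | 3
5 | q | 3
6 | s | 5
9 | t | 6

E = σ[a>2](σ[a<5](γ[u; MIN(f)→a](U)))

Per-node cardinality:
  U → 6
  γ[u; MIN(f)→a](U) → 4
  σ[a<5](γ[u; MIN(f)→a](U)) → 2
  σ[a>2](σ[a<5](γ[u; MIN(f)→a](U))) → 1

|E| = 1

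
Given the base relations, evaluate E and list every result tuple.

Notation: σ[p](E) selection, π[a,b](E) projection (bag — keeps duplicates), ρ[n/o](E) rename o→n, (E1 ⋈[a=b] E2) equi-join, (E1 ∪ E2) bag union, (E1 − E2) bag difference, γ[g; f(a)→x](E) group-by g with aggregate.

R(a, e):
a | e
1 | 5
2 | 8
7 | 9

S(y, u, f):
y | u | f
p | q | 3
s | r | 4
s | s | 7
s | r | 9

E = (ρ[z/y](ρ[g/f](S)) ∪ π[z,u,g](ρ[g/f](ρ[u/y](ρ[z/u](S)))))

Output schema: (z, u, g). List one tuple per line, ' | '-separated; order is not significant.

Stepwise |·|:
  S → 4
  ρ[g/f](S) → 4
  ρ[z/y](ρ[g/f](S)) → 4
  S → 4
  ρ[z/u](S) → 4
  ρ[u/y](ρ[z/u](S)) → 4
  ρ[g/f](ρ[u/y](ρ[z/u](S))) → 4
  π[z,u,g](ρ[g/f](ρ[u/y](ρ[z/u](S)))) → 4
  (ρ[z/y](ρ[g/f](S)) ∪ π[z,u,g](ρ[g/f](ρ[u/y](ρ[z/u](S))))) → 8

== RESULT ==
z | u | g
p | q | 3
q | p | 3
r | s | 4
r | s | 9
s | r | 4
s | r | 9
s | s | 7
s | s | 7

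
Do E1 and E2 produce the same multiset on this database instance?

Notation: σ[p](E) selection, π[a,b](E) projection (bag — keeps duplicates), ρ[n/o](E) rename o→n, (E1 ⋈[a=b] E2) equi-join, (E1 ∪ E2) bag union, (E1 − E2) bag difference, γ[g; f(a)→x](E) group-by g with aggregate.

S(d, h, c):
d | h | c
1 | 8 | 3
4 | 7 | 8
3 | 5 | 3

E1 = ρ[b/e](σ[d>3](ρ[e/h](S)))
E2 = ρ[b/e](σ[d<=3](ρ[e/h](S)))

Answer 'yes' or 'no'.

E1 stepwise |·|:
  S → 3
  ρ[e/h](S) → 3
  σ[d>3](ρ[e/h](S)) → 1
  ρ[b/e](σ[d>3](ρ[e/h](S))) → 1
E2 stepwise |·|:
  S → 3
  ρ[e/h](S) → 3
  σ[d<=3](ρ[e/h](S)) → 2
  ρ[b/e](σ[d<=3](ρ[e/h](S))) → 2

E1 result:
d | b | c
4 | 7 | 8
E2 result:
d | b | c
1 | 8 | 3
3 | 5 | 3
Witness: (1, 8, 3) appears 0× in E1 but 1× in E2.

no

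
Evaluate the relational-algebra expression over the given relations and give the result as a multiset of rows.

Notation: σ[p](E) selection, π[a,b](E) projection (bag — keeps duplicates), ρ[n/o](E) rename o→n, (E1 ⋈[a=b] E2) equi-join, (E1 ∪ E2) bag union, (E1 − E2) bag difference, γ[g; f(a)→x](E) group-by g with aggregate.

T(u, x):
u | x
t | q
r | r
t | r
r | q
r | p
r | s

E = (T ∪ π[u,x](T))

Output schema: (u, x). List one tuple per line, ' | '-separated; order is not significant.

Per-node cardinality:
  T → 6
  T → 6
  π[u,x](T) → 6
  (T ∪ π[u,x](T)) → 12

== RESULT ==
u | x
r | p
r | p
r | q
r | q
r | r
r | r
r | s
r | s
t | q
t | q
t | r
t | r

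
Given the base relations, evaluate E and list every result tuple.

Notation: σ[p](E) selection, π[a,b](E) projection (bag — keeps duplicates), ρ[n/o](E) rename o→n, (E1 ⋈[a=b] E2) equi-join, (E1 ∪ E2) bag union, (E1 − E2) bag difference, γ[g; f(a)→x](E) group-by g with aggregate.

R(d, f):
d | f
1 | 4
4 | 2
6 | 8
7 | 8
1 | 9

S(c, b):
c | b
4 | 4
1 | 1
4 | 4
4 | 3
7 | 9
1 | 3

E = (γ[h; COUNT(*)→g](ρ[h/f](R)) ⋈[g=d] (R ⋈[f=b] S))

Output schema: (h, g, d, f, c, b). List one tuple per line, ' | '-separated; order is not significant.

Per-node cardinality:
  R → 5
  ρ[h/f](R) → 5
  γ[h; COUNT(*)→g](ρ[h/f](R)) → 4
  R → 5
  S → 6
  (R ⋈[f=b] S) → 3
  (γ[h; COUNT(*)→g](ρ[h/f](R)) ⋈[g=d] (R ⋈[f=b] S)) → 9

== RESULT ==
h | g | d | f | c | b
2 | 1 | 1 | 4 | 4 | 4
2 | 1 | 1 | 4 | 4 | 4
2 | 1 | 1 | 9 | 7 | 9
4 | 1 | 1 | 4 | 4 | 4
4 | 1 | 1 | 4 | 4 | 4
4 | 1 | 1 | 9 | 7 | 9
9 | 1 | 1 | 4 | 4 | 4
9 | 1 | 1 | 4 | 4 | 4
9 | 1 | 1 | 9 | 7 | 9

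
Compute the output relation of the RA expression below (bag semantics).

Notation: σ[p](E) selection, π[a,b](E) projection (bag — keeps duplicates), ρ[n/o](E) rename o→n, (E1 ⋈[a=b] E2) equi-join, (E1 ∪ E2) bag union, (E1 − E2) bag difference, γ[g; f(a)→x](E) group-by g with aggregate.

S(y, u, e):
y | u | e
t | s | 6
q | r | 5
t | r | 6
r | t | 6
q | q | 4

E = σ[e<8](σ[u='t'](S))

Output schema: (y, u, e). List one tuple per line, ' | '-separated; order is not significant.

Per-node cardinality:
  S → 5
  σ[u='t'](S) → 1
  σ[e<8](σ[u='t'](S)) → 1

== RESULT ==
y | u | e
r | t | 6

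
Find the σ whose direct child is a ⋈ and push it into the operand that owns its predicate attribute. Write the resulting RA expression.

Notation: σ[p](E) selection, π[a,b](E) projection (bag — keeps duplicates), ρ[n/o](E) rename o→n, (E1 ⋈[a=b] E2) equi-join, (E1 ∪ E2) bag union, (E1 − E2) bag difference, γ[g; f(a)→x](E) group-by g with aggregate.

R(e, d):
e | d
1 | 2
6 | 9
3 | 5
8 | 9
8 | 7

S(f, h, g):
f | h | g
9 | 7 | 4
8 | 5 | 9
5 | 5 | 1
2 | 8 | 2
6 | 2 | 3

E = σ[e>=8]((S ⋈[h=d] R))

σ filters on e, owned by the right side.
E' = (S ⋈[h=d] σ[e>=8](R))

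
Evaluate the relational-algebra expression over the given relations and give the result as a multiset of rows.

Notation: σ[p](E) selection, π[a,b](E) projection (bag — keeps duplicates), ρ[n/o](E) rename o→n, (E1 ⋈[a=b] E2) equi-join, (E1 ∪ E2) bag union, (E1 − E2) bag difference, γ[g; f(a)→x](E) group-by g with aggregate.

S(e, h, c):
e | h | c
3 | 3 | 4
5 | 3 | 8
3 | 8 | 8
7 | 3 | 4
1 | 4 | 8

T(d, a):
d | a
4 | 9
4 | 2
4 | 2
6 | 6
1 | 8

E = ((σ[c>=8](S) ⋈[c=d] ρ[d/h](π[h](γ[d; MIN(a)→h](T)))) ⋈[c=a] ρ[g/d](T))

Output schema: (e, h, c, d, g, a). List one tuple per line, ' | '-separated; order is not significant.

Per-node cardinality:
  S → 5
  σ[c>=8](S) → 3
  T → 5
  γ[d; MIN(a)→h](T) → 3
  π[h](γ[d; MIN(a)→h](T)) → 3
  ρ[d/h](π[h](γ[d; MIN(a)→h](T))) → 3
  (σ[c>=8](S) ⋈[c=d] ρ[d/h](π[h](γ[d; MIN(a)→h](T)))) → 3
  T → 5
  ρ[g/d](T) → 5
  ((σ[c>=8](S) ⋈[c=d] ρ[d/h](π[h](γ[d; MIN(a)→h](T)))) ⋈[c=a] ρ[g/d](T)) → 3

== RESULT ==
e | h | c | d | g | a
1 | 4 | 8 | 8 | 1 | 8
3 | 8 | 8 | 8 | 1 | 8
5 | 3 | 8 | 8 | 1 | 8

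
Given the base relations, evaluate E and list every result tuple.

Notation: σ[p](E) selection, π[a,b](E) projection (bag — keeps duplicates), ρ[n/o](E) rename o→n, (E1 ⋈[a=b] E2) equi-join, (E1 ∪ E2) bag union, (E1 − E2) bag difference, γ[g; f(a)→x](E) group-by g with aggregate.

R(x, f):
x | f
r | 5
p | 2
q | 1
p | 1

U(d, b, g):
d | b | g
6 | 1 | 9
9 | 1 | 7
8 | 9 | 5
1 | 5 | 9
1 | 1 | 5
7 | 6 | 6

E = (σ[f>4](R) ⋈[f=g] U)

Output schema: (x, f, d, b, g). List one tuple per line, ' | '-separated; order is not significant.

Stepwise |·|:
  R → 4
  σ[f>4](R) → 1
  U → 6
  (σ[f>4](R) ⋈[f=g] U) → 2

== RESULT ==
x | f | d | b | g
r | 5 | 1 | 1 | 5
r | 5 | 8 | 9 | 5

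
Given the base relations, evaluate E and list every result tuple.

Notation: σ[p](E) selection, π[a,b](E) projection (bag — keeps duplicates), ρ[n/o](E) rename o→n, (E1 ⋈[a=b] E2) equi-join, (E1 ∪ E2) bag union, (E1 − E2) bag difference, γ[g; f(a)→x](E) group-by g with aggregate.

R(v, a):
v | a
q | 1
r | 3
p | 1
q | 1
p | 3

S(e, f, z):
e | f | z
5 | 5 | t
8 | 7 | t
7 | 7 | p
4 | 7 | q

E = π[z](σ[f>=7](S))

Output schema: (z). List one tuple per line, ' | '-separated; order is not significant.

Per-node cardinality:
  S → 4
  σ[f>=7](S) → 3
  π[z](σ[f>=7](S)) → 3

== RESULT ==
z
p
q
t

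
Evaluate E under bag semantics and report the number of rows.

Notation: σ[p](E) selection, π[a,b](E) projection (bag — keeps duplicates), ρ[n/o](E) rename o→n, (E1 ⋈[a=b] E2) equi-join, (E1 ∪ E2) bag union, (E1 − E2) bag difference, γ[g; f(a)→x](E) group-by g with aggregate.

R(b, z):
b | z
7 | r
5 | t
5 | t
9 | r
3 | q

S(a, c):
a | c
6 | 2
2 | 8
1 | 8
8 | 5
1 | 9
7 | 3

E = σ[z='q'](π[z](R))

Row counts bottom-up:
  R → 5
  π[z](R) → 5
  σ[z='q'](π[z](R)) → 1

|E| = 1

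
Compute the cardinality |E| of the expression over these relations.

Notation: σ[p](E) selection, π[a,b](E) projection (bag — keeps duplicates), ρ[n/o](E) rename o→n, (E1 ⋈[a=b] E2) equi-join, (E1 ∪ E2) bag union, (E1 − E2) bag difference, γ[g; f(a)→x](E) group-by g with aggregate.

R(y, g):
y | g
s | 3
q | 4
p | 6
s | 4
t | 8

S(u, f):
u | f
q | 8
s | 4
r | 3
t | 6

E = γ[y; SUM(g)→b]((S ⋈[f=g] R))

Row counts bottom-up:
  S → 4
  R → 5
  (S ⋈[f=g] R) → 5
  γ[y; SUM(g)→b]((S ⋈[f=g] R)) → 4

|E| = 4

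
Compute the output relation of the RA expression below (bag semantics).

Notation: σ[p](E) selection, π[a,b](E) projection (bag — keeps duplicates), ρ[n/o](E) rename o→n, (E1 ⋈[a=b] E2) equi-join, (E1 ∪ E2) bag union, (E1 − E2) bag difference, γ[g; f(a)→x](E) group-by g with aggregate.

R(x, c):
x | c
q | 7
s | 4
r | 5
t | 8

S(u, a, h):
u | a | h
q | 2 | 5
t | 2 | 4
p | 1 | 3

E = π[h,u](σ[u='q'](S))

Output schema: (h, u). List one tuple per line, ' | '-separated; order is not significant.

Per-node cardinality:
  S → 3
  σ[u='q'](S) → 1
  π[h,u](σ[u='q'](S)) → 1

== RESULT ==
h | u
5 | q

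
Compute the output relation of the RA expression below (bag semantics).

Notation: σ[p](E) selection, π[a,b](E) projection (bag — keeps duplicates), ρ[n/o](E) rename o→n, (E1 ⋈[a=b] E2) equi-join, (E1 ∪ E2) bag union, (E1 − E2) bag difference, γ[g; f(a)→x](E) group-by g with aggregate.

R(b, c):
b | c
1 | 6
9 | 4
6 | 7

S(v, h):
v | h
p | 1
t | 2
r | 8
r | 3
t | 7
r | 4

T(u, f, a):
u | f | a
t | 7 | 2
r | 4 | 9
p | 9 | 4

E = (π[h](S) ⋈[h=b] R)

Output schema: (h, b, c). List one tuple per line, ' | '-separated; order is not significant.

Subexpression sizes:
  S → 6
  π[h](S) → 6
  R → 3
  (π[h](S) ⋈[h=b] R) → 1

== RESULT ==
h | b | c
1 | 1 | 6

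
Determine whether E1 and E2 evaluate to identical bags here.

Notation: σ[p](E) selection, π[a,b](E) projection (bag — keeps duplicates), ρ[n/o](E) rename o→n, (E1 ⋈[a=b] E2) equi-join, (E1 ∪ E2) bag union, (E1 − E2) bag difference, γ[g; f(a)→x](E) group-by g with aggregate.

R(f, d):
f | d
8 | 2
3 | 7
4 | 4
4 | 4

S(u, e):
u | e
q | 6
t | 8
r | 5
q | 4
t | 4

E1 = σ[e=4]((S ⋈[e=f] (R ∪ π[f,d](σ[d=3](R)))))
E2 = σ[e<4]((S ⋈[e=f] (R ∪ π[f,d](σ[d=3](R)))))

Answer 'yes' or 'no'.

E1 per-node cardinality:
  S → 5
  R → 4
  R → 4
  σ[d=3](R) → 0
  π[f,d](σ[d=3](R)) → 0
  (R ∪ π[f,d](σ[d=3](R))) → 4
  (S ⋈[e=f] (R ∪ π[f,d](σ[d=3](R)))) → 5
  σ[e=4]((S ⋈[e=f] (R ∪ π[f,d](σ[d=3](R))))) → 4
E2 per-node cardinality:
  S → 5
  R → 4
  R → 4
  σ[d=3](R) → 0
  π[f,d](σ[d=3](R)) → 0
  (R ∪ π[f,d](σ[d=3](R))) → 4
  (S ⋈[e=f] (R ∪ π[f,d](σ[d=3](R)))) → 5
  σ[e<4]((S ⋈[e=f] (R ∪ π[f,d](σ[d=3](R))))) → 0

E1 result:
u | e | f | d
q | 4 | 4 | 4
q | 4 | 4 | 4
t | 4 | 4 | 4
t | 4 | 4 | 4
E2 result:
u | e | f | d
(0 rows)
Witness: ('t', 4, 4, 4) appears 2× in E1 but 0× in E2.

no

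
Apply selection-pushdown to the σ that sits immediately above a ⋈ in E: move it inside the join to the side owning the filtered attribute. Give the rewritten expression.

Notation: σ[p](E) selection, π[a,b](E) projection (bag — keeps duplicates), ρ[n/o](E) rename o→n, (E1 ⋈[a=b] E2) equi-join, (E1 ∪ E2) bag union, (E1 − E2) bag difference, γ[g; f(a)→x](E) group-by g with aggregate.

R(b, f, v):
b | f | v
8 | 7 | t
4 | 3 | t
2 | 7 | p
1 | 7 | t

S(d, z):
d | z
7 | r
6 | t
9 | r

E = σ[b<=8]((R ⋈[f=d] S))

σ filters on b, owned by the left side.
E' = (σ[b<=8](R) ⋈[f=d] S)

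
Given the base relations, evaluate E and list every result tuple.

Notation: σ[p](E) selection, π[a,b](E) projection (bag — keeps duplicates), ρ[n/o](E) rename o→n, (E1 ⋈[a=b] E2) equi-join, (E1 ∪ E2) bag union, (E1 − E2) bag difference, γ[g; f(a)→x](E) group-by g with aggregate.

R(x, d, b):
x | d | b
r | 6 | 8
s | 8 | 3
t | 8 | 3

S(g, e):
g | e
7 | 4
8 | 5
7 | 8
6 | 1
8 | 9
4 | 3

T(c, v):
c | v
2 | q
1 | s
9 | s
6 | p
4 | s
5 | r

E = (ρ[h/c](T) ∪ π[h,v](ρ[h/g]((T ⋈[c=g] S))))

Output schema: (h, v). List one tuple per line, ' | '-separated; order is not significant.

Subexpression sizes:
  T → 6
  ρ[h/c](T) → 6
  T → 6
  S → 6
  (T ⋈[c=g] S) → 2
  ρ[h/g]((T ⋈[c=g] S)) → 2
  π[h,v](ρ[h/g]((T ⋈[c=g] S))) → 2
  (ρ[h/c](T) ∪ π[h,v](ρ[h/g]((T ⋈[c=g] S)))) → 8

== RESULT ==
h | v
1 | s
2 | q
4 | s
4 | s
5 | r
6 | p
6 | p
9 | s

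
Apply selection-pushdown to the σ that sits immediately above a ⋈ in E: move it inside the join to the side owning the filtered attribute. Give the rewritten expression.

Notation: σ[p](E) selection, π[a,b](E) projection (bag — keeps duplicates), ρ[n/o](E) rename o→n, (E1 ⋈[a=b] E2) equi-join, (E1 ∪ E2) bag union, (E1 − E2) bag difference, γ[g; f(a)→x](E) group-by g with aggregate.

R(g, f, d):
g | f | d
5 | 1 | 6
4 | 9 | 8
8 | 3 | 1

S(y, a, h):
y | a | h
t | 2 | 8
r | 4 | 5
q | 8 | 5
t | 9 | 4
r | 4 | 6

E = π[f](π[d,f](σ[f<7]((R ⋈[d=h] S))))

σ filters on f, owned by the left side.
E' = π[f](π[d,f]((σ[f<7](R) ⋈[d=h] S)))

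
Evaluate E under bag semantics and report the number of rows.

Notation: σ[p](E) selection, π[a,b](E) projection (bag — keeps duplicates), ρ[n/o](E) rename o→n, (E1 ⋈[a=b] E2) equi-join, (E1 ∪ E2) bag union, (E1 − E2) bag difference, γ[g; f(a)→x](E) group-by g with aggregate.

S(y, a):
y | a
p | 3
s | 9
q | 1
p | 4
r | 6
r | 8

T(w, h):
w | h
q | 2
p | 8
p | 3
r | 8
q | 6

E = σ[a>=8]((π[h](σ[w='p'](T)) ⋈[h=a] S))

Subexpression sizes:
  T → 5
  σ[w='p'](T) → 2
  π[h](σ[w='p'](T)) → 2
  S → 6
  (π[h](σ[w='p'](T)) ⋈[h=a] S) → 2
  σ[a>=8]((π[h](σ[w='p'](T)) ⋈[h=a] S)) → 1

|E| = 1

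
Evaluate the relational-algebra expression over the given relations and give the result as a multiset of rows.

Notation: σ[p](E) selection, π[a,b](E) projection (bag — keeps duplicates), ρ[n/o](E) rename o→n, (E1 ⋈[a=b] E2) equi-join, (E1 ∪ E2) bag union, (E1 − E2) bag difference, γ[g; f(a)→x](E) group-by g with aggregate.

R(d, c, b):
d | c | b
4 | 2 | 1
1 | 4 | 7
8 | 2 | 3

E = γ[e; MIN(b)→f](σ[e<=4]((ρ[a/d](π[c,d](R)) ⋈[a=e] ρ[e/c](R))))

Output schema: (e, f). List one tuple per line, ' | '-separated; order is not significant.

Stepwise |·|:
  R → 3
  π[c,d](R) → 3
  ρ[a/d](π[c,d](R)) → 3
  R → 3
  ρ[e/c](R) → 3
  (ρ[a/d](π[c,d](R)) ⋈[a=e] ρ[e/c](R)) → 1
  σ[e<=4]((ρ[a/d](π[c,d](R)) ⋈[a=e] ρ[e/c](R))) → 1
  γ[e; MIN(b)→f](σ[e<=4]((ρ[a/d](π[c,d](R)) ⋈[a=e] ρ[e/c](R)))) → 1

== RESULT ==
e | f
4 | 7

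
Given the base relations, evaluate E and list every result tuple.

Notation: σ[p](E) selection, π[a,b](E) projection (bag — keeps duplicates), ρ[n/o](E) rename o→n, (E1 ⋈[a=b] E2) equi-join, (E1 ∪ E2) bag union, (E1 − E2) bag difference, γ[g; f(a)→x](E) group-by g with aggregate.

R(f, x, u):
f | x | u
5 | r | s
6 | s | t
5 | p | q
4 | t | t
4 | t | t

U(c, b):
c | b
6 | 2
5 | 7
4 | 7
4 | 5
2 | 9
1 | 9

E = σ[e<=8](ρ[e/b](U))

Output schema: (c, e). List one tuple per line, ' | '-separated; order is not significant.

Per-node cardinality:
  U → 6
  ρ[e/b](U) → 6
  σ[e<=8](ρ[e/b](U)) → 4

== RESULT ==
c | e
4 | 5
4 | 7
5 | 7
6 | 2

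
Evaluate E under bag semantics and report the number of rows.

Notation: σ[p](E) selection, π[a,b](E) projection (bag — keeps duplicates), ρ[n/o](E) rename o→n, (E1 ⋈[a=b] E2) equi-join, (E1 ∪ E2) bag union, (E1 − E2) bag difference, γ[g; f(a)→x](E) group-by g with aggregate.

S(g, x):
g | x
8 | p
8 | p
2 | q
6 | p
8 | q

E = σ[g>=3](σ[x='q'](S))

Row counts bottom-up:
  S → 5
  σ[x='q'](S) → 2
  σ[g>=3](σ[x='q'](S)) → 1

|E| = 1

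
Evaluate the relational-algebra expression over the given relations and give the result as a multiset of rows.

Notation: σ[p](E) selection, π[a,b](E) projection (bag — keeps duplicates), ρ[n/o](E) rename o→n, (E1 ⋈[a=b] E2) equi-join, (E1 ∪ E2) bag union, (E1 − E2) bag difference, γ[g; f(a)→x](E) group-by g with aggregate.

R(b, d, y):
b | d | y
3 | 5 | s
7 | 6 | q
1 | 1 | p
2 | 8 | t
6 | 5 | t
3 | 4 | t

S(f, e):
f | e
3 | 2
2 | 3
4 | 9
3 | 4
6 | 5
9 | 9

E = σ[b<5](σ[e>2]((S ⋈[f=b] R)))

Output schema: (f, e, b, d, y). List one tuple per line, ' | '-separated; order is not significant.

Subexpression sizes:
  S → 6
  R → 6
  (S ⋈[f=b] R) → 6
  σ[e>2]((S ⋈[f=b] R)) → 4
  σ[b<5](σ[e>2]((S ⋈[f=b] R))) → 3

== RESULT ==
f | e | b | d | y
2 | 3 | 2 | 8 | t
3 | 4 | 3 | 4 | t
3 | 4 | 3 | 5 | s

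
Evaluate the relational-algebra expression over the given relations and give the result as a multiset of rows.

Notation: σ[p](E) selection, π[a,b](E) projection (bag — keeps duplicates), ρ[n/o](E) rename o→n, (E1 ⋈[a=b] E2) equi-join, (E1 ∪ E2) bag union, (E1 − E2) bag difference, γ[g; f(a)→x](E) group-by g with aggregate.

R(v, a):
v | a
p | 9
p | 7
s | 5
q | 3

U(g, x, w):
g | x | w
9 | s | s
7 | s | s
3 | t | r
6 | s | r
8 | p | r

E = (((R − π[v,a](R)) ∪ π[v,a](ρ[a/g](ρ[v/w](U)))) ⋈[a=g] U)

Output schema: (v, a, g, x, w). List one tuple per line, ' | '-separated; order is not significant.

Subexpression sizes:
  R → 4
  R → 4
  π[v,a](R) → 4
  (R − π[v,a](R)) → 0
  U → 5
  ρ[v/w](U) → 5
  ρ[a/g](ρ[v/w](U)) → 5
  π[v,a](ρ[a/g](ρ[v/w](U))) → 5
  ((R − π[v,a](R)) ∪ π[v,a](ρ[a/g](ρ[v/w](U)))) → 5
  U → 5
  (((R − π[v,a](R)) ∪ π[v,a](ρ[a/g](ρ[v/w](U)))) ⋈[a=g] U) → 5

== RESULT ==
v | a | g | x | w
r | 3 | 3 | t | r
r | 6 | 6 | s | r
r | 8 | 8 | p | r
s | 7 | 7 | s | s
s | 9 | 9 | s | s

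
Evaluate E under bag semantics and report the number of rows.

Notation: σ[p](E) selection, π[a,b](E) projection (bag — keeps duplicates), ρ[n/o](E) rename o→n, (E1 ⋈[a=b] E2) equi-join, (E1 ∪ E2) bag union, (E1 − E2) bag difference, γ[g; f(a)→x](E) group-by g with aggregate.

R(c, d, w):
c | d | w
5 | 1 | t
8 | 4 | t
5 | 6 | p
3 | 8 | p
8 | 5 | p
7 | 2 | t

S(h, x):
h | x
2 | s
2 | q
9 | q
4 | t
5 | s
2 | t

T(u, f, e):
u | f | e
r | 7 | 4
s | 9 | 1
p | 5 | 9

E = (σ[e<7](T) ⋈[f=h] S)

Subexpression sizes:
  T → 3
  σ[e<7](T) → 2
  S → 6
  (σ[e<7](T) ⋈[f=h] S) → 1

|E| = 1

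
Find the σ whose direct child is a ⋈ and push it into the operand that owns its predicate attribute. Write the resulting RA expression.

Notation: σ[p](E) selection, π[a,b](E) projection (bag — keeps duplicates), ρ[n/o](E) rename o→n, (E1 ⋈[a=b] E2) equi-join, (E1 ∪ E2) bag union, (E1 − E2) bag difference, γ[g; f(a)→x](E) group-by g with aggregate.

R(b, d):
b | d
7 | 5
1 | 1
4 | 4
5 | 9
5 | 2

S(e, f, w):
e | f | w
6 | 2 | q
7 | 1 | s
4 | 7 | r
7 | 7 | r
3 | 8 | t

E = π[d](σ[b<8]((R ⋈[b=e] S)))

σ filters on b, owned by the left side.
E' = π[d]((σ[b<8](R) ⋈[b=e] S))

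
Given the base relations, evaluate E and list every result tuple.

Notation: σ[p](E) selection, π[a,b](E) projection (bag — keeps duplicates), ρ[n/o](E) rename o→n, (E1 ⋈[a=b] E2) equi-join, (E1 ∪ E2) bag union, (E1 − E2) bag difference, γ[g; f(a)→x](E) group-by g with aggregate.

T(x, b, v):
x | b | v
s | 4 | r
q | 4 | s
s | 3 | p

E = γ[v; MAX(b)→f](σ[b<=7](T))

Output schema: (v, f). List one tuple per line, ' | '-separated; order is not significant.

Stepwise |·|:
  T → 3
  σ[b<=7](T) → 3
  γ[v; MAX(b)→f](σ[b<=7](T)) → 3

== RESULT ==
v | f
p | 3
r | 4
s | 4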